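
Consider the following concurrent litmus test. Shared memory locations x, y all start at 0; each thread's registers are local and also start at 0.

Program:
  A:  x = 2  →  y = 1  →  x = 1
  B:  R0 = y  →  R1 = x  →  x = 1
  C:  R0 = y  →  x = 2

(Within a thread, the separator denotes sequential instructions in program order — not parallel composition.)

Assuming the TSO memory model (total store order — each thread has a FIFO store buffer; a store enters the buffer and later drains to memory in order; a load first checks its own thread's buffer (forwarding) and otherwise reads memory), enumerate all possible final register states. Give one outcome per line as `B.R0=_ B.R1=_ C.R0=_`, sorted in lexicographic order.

outcome vector order: (B.R0,B.R1,C.R0)
|TSO outcomes| = 10

B.R0=0 B.R1=0 C.R0=0
B.R0=0 B.R1=0 C.R0=1
B.R0=0 B.R1=1 C.R0=0
B.R0=0 B.R1=1 C.R0=1
B.R0=0 B.R1=2 C.R0=0
B.R0=0 B.R1=2 C.R0=1
B.R0=1 B.R1=1 C.R0=0
B.R0=1 B.R1=1 C.R0=1
B.R0=1 B.R1=2 C.R0=0
B.R0=1 B.R1=2 C.R0=1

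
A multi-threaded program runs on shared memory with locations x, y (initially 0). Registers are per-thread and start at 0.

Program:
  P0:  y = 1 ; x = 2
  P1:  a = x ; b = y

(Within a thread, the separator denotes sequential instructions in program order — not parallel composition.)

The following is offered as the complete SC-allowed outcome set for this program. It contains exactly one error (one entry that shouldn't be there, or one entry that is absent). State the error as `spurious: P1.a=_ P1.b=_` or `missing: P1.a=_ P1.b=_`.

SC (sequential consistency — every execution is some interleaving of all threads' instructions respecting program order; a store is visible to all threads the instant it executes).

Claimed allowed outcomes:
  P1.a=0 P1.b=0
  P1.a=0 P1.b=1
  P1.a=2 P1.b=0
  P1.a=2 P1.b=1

outcome vector order: (P1.a,P1.b)
SC: 3 outcomes — {0/0, 0/1, 2/1}
claimed∖SC = {2/0}

spurious: P1.a=2 P1.b=0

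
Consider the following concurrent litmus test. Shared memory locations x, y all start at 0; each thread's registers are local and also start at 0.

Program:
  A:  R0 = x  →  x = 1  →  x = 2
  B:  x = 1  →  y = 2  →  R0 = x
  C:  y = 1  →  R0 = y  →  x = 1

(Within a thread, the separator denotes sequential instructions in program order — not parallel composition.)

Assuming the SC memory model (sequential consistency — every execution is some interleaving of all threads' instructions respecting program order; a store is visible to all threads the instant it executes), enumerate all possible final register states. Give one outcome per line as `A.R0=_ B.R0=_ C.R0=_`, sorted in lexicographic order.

A.R0=0 B.R0=1 C.R0=1
A.R0=0 B.R0=1 C.R0=2
A.R0=0 B.R0=2 C.R0=1
A.R0=0 B.R0=2 C.R0=2
A.R0=1 B.R0=1 C.R0=1
A.R0=1 B.R0=1 C.R0=2
A.R0=1 B.R0=2 C.R0=1
A.R0=1 B.R0=2 C.R0=2

outcome vector order: (A.R0,B.R0,C.R0)
|SC outcomes| = 8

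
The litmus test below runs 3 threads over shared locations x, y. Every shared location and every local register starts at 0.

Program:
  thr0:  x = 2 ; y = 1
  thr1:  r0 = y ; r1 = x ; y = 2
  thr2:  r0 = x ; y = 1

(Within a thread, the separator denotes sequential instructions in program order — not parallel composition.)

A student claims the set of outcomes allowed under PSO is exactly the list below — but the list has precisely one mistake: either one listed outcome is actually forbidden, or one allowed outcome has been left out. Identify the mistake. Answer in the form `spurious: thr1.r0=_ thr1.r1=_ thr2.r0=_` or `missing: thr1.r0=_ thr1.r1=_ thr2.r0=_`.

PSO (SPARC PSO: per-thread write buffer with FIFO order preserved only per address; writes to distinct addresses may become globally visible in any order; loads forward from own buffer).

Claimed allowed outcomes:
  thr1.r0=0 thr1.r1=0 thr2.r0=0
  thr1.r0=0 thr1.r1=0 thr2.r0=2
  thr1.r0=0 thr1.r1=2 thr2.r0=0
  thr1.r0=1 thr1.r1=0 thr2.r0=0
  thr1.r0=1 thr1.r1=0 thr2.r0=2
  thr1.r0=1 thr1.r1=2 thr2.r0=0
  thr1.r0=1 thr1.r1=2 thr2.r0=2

outcome vector order: (thr1.r0,thr1.r1,thr2.r0)
PSO: 8 outcomes — {000, 002, 020, 022, 100, 102, 120, 122}
PSO∖claimed = {022}

missing: thr1.r0=0 thr1.r1=2 thr2.r0=2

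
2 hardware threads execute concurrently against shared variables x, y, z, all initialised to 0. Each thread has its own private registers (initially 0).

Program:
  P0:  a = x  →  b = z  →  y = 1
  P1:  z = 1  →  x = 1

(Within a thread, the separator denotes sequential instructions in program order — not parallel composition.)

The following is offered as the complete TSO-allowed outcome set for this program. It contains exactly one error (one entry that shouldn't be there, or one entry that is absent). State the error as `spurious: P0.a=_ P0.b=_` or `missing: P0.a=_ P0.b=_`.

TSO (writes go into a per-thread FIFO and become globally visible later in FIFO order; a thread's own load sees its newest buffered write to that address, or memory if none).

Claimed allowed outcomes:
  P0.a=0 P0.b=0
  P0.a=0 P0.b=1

outcome vector order: (P0.a,P0.b)
[TSO] allowed = {<0 0>; <0 1>; <1 1>}
TSO∖claimed = {<1 1>}

missing: P0.a=1 P0.b=1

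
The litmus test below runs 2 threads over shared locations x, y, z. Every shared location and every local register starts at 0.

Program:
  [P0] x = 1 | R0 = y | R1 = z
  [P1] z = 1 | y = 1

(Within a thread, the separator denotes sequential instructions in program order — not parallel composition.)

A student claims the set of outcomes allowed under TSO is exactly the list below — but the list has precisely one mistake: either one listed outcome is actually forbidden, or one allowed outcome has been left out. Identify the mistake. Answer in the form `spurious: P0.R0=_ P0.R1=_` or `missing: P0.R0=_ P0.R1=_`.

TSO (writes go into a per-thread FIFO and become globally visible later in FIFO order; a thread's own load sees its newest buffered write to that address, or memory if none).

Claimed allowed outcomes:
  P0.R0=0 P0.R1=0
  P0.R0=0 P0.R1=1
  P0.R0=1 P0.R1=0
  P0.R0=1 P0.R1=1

spurious: P0.R0=1 P0.R1=0

outcome vector order: (P0.R0,P0.R1)
TSO: 3 outcomes — {00 01 11}
claimed∖TSO = {10}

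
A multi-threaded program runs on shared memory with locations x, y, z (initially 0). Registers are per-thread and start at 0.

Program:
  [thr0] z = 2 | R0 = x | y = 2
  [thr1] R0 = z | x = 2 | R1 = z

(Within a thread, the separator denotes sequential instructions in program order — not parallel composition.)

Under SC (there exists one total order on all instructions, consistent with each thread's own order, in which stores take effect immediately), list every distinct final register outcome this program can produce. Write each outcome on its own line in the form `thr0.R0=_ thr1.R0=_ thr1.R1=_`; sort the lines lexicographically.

outcome vector order: (thr0.R0,thr1.R0,thr1.R1)
|SC outcomes| = 5

thr0.R0=0 thr1.R0=0 thr1.R1=2
thr0.R0=0 thr1.R0=2 thr1.R1=2
thr0.R0=2 thr1.R0=0 thr1.R1=0
thr0.R0=2 thr1.R0=0 thr1.R1=2
thr0.R0=2 thr1.R0=2 thr1.R1=2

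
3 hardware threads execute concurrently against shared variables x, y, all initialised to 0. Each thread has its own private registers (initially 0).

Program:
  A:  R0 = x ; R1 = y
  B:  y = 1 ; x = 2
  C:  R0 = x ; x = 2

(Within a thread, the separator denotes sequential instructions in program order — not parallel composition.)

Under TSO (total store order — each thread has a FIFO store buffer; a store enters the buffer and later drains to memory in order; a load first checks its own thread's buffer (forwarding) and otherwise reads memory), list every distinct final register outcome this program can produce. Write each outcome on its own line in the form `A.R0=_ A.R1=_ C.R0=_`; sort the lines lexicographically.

outcome vector order: (A.R0,A.R1,C.R0)
|TSO outcomes| = 7

A.R0=0 A.R1=0 C.R0=0
A.R0=0 A.R1=0 C.R0=2
A.R0=0 A.R1=1 C.R0=0
A.R0=0 A.R1=1 C.R0=2
A.R0=2 A.R1=0 C.R0=0
A.R0=2 A.R1=1 C.R0=0
A.R0=2 A.R1=1 C.R0=2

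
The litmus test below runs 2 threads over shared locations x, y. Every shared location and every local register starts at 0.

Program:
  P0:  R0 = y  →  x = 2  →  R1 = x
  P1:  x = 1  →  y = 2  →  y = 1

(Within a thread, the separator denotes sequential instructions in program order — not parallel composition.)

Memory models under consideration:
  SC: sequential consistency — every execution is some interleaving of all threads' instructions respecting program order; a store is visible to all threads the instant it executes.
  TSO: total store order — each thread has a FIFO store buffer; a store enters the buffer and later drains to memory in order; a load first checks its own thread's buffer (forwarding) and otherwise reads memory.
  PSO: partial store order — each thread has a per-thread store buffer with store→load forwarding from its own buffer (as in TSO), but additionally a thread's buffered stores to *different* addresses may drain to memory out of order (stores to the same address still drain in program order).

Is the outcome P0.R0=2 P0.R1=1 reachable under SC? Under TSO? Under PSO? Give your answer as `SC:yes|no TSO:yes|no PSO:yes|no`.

outcome vector order: (P0.R0,P0.R1)
[SC] allowed = {<0 1> <0 2> <1 2> <2 2>}
[TSO] allowed = {<0 1> <0 2> <1 2> <2 2>}
[PSO] allowed = {<0 1> <0 2> <1 1> <1 2> <2 1> <2 2>}
target <2 1> ∈ {PSO}

SC:no TSO:no PSO:yes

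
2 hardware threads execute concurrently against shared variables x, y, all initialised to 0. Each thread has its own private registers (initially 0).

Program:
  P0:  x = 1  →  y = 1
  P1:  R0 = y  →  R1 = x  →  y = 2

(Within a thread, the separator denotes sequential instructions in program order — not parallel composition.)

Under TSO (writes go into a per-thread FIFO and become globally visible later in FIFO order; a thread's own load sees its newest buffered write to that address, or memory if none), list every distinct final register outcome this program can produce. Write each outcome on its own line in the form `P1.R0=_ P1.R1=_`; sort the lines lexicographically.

P1.R0=0 P1.R1=0
P1.R0=0 P1.R1=1
P1.R0=1 P1.R1=1

outcome vector order: (P1.R0,P1.R1)
|TSO outcomes| = 3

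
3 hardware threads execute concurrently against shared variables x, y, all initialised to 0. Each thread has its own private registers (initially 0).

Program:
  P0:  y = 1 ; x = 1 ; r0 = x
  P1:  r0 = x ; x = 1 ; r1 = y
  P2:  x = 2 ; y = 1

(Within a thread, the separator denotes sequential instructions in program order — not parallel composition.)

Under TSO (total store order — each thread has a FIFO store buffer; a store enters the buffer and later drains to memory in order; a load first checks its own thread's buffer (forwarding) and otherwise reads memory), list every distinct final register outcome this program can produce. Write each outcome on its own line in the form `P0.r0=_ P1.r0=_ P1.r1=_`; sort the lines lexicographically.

outcome vector order: (P0.r0,P1.r0,P1.r1)
|TSO outcomes| = 9

P0.r0=1 P1.r0=0 P1.r1=0
P0.r0=1 P1.r0=0 P1.r1=1
P0.r0=1 P1.r0=1 P1.r1=1
P0.r0=1 P1.r0=2 P1.r1=0
P0.r0=1 P1.r0=2 P1.r1=1
P0.r0=2 P1.r0=0 P1.r1=0
P0.r0=2 P1.r0=0 P1.r1=1
P0.r0=2 P1.r0=1 P1.r1=1
P0.r0=2 P1.r0=2 P1.r1=1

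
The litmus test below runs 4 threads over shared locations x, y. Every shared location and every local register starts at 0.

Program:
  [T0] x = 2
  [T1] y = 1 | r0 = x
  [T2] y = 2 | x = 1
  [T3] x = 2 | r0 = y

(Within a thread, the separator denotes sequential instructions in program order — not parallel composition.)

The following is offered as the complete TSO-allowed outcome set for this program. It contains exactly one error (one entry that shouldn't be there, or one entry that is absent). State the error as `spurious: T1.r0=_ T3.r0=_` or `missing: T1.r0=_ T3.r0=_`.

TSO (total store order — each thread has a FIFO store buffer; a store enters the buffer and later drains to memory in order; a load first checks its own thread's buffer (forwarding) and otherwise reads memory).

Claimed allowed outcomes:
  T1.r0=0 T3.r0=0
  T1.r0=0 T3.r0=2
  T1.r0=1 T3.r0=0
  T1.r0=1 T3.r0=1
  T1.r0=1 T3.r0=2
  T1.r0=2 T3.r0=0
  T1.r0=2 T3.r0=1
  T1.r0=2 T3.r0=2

missing: T1.r0=0 T3.r0=1

outcome vector order: (T1.r0,T3.r0)
under TSO → <0 0> <0 1> <0 2> <1 0> <1 1> <1 2> <2 0> <2 1> <2 2>
TSO∖claimed = {<0 1>}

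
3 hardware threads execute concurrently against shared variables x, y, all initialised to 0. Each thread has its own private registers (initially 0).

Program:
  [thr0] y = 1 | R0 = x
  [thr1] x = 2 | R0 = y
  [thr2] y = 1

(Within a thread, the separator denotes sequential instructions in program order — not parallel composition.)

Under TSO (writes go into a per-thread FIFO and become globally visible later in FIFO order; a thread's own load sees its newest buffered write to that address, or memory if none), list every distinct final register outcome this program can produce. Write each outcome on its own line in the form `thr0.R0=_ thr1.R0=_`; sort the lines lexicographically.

outcome vector order: (thr0.R0,thr1.R0)
|TSO outcomes| = 4

thr0.R0=0 thr1.R0=0
thr0.R0=0 thr1.R0=1
thr0.R0=2 thr1.R0=0
thr0.R0=2 thr1.R0=1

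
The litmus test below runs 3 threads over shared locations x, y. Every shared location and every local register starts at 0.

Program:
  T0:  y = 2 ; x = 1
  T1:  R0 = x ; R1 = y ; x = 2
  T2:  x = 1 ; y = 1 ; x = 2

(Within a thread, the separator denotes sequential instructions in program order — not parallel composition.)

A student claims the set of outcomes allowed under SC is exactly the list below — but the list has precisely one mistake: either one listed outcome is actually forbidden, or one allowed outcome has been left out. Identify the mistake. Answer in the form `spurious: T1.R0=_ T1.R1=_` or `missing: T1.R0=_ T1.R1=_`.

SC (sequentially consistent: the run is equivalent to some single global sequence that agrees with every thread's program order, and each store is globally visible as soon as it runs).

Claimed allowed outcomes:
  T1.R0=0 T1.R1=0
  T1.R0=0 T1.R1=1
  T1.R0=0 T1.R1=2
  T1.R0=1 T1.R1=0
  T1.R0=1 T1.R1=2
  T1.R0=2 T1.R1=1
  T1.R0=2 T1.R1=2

missing: T1.R0=1 T1.R1=1

outcome vector order: (T1.R0,T1.R1)
under SC → (0,0) (0,1) (0,2) (1,0) (1,1) (1,2) (2,1) (2,2)
SC∖claimed = {(1,1)}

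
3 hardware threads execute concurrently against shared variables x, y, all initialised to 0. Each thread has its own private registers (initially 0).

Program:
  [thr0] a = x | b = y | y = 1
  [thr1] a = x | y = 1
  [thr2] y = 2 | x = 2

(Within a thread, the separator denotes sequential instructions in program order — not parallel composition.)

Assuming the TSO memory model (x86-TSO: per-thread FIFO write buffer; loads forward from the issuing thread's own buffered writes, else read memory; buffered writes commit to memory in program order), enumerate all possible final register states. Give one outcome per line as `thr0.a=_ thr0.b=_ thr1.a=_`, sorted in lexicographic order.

thr0.a=0 thr0.b=0 thr1.a=0
thr0.a=0 thr0.b=0 thr1.a=2
thr0.a=0 thr0.b=1 thr1.a=0
thr0.a=0 thr0.b=1 thr1.a=2
thr0.a=0 thr0.b=2 thr1.a=0
thr0.a=0 thr0.b=2 thr1.a=2
thr0.a=2 thr0.b=1 thr1.a=0
thr0.a=2 thr0.b=1 thr1.a=2
thr0.a=2 thr0.b=2 thr1.a=0
thr0.a=2 thr0.b=2 thr1.a=2

outcome vector order: (thr0.a,thr0.b,thr1.a)
|TSO outcomes| = 10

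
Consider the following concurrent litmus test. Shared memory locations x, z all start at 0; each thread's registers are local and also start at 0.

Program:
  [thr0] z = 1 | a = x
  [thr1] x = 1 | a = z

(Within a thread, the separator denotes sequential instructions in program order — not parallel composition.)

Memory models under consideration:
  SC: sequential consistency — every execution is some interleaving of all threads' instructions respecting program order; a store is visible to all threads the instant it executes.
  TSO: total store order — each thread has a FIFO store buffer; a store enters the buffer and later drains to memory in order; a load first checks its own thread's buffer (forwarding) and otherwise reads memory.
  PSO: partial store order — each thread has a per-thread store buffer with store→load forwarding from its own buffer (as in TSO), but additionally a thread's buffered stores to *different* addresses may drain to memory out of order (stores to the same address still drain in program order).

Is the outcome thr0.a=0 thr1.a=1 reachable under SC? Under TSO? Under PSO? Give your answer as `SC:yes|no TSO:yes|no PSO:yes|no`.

SC:yes TSO:yes PSO:yes

outcome vector order: (thr0.a,thr1.a)
SC (3): 0/1 1/0 1/1
TSO (4): 0/0 0/1 1/0 1/1
PSO (4): 0/0 0/1 1/0 1/1
target 0/1 ∈ {SC,TSO,PSO}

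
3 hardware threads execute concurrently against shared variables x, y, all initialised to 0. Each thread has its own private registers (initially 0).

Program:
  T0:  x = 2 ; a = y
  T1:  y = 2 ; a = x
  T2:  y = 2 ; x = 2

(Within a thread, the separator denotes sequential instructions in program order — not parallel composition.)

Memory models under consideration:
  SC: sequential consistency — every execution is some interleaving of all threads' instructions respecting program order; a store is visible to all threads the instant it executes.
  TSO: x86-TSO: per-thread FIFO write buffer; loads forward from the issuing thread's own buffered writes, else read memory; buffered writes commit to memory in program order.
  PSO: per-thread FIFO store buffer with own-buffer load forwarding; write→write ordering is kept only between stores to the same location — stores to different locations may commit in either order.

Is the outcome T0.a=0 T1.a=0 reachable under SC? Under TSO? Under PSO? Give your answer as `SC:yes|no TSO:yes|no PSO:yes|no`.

outcome vector order: (T0.a,T1.a)
under SC → <0 2>; <2 0>; <2 2>
under TSO → <0 0>; <0 2>; <2 0>; <2 2>
under PSO → <0 0>; <0 2>; <2 0>; <2 2>
target <0 0> ∈ {TSO,PSO}

SC:no TSO:yes PSO:yes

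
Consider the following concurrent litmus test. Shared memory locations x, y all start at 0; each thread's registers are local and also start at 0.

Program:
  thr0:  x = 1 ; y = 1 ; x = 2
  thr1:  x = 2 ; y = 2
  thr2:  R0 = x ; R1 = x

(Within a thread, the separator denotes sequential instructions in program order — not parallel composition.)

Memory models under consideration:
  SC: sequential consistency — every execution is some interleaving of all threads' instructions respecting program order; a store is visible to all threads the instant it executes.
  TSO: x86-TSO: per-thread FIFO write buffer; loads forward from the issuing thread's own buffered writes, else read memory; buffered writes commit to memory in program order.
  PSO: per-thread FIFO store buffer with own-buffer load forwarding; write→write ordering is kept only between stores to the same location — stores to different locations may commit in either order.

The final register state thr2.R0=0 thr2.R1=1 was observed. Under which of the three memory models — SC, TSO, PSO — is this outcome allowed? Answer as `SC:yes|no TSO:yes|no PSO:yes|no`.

outcome vector order: (thr2.R0,thr2.R1)
SC (7): (0,0), (0,1), (0,2), (1,1), (1,2), (2,1), (2,2)
TSO (7): (0,0), (0,1), (0,2), (1,1), (1,2), (2,1), (2,2)
PSO (7): (0,0), (0,1), (0,2), (1,1), (1,2), (2,1), (2,2)
target (0,1) ∈ {SC,TSO,PSO}

SC:yes TSO:yes PSO:yes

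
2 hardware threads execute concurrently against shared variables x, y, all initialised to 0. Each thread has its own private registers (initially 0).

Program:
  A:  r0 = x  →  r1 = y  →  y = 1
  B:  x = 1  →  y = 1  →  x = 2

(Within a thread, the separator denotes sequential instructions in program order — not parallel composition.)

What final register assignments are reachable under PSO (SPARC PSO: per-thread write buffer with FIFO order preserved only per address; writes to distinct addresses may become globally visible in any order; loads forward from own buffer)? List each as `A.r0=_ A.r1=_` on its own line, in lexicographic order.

A.r0=0 A.r1=0
A.r0=0 A.r1=1
A.r0=1 A.r1=0
A.r0=1 A.r1=1
A.r0=2 A.r1=0
A.r0=2 A.r1=1

outcome vector order: (A.r0,A.r1)
|PSO outcomes| = 6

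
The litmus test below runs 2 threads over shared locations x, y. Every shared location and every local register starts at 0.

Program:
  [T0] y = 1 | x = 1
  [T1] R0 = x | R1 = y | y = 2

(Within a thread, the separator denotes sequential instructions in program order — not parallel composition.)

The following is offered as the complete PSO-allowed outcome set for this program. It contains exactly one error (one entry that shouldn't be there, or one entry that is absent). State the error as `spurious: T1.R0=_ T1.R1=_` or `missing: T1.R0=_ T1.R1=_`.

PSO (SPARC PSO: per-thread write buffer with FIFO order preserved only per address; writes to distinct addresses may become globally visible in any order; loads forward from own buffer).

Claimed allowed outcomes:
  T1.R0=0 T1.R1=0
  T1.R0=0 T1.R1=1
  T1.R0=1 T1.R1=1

outcome vector order: (T1.R0,T1.R1)
PSO (4): 00; 01; 10; 11
PSO∖claimed = {10}

missing: T1.R0=1 T1.R1=0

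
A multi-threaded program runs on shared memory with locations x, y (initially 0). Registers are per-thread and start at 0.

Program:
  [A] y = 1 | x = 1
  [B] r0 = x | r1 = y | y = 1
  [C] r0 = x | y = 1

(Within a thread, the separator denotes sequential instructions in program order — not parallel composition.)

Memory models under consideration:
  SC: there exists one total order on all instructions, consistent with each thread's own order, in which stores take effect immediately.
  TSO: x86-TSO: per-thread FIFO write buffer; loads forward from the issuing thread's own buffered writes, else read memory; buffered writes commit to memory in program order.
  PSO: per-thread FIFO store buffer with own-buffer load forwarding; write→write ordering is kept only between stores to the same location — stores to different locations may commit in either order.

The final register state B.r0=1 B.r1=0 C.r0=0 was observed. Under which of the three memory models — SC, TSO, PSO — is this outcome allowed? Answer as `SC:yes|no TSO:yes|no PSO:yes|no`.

outcome vector order: (B.r0,B.r1,C.r0)
[SC] allowed = {000, 001, 010, 011, 110, 111}
[TSO] allowed = {000, 001, 010, 011, 110, 111}
[PSO] allowed = {000, 001, 010, 011, 100, 101, 110, 111}
target 100 ∈ {PSO}

SC:no TSO:no PSO:yes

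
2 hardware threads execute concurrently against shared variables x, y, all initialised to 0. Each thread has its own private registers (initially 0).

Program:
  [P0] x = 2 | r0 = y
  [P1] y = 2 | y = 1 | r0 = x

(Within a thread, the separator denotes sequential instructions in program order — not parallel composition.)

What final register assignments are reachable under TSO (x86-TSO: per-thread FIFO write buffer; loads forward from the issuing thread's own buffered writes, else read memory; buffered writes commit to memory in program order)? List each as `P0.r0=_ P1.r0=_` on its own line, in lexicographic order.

outcome vector order: (P0.r0,P1.r0)
|TSO outcomes| = 6

P0.r0=0 P1.r0=0
P0.r0=0 P1.r0=2
P0.r0=1 P1.r0=0
P0.r0=1 P1.r0=2
P0.r0=2 P1.r0=0
P0.r0=2 P1.r0=2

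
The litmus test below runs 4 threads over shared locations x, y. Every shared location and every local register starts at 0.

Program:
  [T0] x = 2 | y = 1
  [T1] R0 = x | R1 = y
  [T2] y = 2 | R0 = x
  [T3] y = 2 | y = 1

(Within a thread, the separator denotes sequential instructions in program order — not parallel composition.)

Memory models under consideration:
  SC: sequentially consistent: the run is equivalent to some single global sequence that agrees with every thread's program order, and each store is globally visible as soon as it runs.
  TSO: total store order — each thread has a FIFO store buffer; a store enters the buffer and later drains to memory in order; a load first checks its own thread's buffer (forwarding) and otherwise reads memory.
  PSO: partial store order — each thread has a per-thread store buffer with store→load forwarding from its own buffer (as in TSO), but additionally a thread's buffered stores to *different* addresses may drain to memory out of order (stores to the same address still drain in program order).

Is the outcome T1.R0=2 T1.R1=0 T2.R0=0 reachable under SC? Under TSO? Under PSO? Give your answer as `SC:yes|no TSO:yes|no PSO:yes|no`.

SC:no TSO:yes PSO:yes

outcome vector order: (T1.R0,T1.R1,T2.R0)
[SC] allowed = {(0,0,0), (0,0,2), (0,1,0), (0,1,2), (0,2,0), (0,2,2), (2,0,2), (2,1,0), (2,1,2), (2,2,0), (2,2,2)}
[TSO] allowed = {(0,0,0), (0,0,2), (0,1,0), (0,1,2), (0,2,0), (0,2,2), (2,0,0), (2,0,2), (2,1,0), (2,1,2), (2,2,0), (2,2,2)}
[PSO] allowed = {(0,0,0), (0,0,2), (0,1,0), (0,1,2), (0,2,0), (0,2,2), (2,0,0), (2,0,2), (2,1,0), (2,1,2), (2,2,0), (2,2,2)}
target (2,0,0) ∈ {TSO,PSO}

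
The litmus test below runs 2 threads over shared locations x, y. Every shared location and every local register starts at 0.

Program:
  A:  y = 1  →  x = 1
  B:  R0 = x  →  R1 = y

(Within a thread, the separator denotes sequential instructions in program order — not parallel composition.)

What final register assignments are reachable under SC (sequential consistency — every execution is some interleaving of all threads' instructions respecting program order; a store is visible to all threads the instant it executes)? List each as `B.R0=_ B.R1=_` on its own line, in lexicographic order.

B.R0=0 B.R1=0
B.R0=0 B.R1=1
B.R0=1 B.R1=1

outcome vector order: (B.R0,B.R1)
|SC outcomes| = 3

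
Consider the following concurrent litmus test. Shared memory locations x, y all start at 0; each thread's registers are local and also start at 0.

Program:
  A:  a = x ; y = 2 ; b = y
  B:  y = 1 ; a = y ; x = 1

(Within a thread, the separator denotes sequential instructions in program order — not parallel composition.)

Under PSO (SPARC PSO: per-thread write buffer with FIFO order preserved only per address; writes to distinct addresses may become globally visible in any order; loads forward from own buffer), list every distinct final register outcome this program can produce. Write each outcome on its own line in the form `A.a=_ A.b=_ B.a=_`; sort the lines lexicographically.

A.a=0 A.b=1 B.a=1
A.a=0 A.b=2 B.a=1
A.a=0 A.b=2 B.a=2
A.a=1 A.b=1 B.a=1
A.a=1 A.b=2 B.a=1

outcome vector order: (A.a,A.b,B.a)
|PSO outcomes| = 5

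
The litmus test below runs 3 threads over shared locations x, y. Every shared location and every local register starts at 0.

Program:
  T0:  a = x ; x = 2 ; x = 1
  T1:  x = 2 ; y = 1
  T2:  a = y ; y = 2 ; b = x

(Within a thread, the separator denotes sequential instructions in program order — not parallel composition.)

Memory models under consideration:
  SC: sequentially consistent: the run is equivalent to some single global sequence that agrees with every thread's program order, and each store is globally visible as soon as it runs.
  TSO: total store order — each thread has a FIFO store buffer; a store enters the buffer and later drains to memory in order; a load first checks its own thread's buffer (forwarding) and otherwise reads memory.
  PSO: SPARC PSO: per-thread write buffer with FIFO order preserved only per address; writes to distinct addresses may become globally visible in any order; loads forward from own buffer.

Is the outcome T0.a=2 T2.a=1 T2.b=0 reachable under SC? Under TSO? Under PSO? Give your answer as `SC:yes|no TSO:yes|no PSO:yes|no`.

outcome vector order: (T0.a,T2.a,T2.b)
[SC] allowed = {0/0/0 0/0/1 0/0/2 0/1/1 0/1/2 2/0/0 2/0/1 2/0/2 2/1/1 2/1/2}
[TSO] allowed = {0/0/0 0/0/1 0/0/2 0/1/1 0/1/2 2/0/0 2/0/1 2/0/2 2/1/1 2/1/2}
[PSO] allowed = {0/0/0 0/0/1 0/0/2 0/1/0 0/1/1 0/1/2 2/0/0 2/0/1 2/0/2 2/1/0 2/1/1 2/1/2}
target 2/1/0 ∈ {PSO}

SC:no TSO:no PSO:yes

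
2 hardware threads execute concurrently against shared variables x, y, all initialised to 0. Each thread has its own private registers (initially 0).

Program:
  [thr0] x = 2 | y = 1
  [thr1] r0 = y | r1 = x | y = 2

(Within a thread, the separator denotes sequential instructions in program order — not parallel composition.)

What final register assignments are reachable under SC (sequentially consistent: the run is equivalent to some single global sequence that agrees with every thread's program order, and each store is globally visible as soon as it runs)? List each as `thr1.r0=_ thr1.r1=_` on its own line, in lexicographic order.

outcome vector order: (thr1.r0,thr1.r1)
|SC outcomes| = 3

thr1.r0=0 thr1.r1=0
thr1.r0=0 thr1.r1=2
thr1.r0=1 thr1.r1=2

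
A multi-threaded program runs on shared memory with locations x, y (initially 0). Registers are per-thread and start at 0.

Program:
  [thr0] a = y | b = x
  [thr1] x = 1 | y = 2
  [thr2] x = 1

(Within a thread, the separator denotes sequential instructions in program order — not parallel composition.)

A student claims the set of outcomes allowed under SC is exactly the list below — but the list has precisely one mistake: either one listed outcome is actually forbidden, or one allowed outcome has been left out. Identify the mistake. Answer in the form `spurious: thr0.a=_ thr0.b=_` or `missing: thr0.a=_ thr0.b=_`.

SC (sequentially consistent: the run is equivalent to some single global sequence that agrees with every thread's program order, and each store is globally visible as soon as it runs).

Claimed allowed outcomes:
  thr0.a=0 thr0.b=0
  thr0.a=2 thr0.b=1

outcome vector order: (thr0.a,thr0.b)
SC (3): 00, 01, 21
SC∖claimed = {01}

missing: thr0.a=0 thr0.b=1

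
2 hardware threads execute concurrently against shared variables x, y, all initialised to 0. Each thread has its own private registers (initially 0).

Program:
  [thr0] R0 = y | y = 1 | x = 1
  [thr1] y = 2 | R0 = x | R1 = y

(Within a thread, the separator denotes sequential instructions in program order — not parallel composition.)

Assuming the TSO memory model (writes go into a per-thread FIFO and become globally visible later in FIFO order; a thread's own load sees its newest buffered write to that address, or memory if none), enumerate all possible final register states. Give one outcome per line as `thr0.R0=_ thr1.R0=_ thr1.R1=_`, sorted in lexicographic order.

thr0.R0=0 thr1.R0=0 thr1.R1=1
thr0.R0=0 thr1.R0=0 thr1.R1=2
thr0.R0=0 thr1.R0=1 thr1.R1=1
thr0.R0=0 thr1.R0=1 thr1.R1=2
thr0.R0=2 thr1.R0=0 thr1.R1=1
thr0.R0=2 thr1.R0=0 thr1.R1=2
thr0.R0=2 thr1.R0=1 thr1.R1=1

outcome vector order: (thr0.R0,thr1.R0,thr1.R1)
|TSO outcomes| = 7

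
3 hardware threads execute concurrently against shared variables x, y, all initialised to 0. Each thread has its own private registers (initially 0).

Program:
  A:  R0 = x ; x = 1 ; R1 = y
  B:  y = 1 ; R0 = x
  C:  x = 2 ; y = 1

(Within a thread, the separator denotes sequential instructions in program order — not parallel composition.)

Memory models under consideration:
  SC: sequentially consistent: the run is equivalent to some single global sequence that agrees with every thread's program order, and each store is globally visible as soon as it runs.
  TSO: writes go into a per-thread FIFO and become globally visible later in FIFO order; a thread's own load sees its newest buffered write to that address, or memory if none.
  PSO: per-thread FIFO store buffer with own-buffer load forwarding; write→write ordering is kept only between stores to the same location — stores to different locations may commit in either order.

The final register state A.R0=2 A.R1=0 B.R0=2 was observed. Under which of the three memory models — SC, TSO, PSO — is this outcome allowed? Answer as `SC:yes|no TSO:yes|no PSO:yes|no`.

SC:no TSO:yes PSO:yes

outcome vector order: (A.R0,A.R1,B.R0)
under SC → 001, 002, 010, 011, 012, 201, 210, 211, 212
under TSO → 000, 001, 002, 010, 011, 012, 200, 201, 202, 210, 211, 212
under PSO → 000, 001, 002, 010, 011, 012, 200, 201, 202, 210, 211, 212
target 202 ∈ {TSO,PSO}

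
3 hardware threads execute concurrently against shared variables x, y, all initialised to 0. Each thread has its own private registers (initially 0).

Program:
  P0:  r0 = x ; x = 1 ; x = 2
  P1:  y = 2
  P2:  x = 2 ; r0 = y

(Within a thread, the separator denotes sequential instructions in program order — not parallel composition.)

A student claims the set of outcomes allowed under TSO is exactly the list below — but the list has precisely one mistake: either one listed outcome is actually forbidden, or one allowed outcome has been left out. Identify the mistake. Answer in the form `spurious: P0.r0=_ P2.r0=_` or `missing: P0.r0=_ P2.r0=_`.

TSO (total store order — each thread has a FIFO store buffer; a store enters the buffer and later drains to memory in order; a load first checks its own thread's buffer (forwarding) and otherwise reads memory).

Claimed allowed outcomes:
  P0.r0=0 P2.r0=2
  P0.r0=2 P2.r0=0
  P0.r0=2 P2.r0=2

outcome vector order: (P0.r0,P2.r0)
[TSO] allowed = {00, 02, 20, 22}
TSO∖claimed = {00}

missing: P0.r0=0 P2.r0=0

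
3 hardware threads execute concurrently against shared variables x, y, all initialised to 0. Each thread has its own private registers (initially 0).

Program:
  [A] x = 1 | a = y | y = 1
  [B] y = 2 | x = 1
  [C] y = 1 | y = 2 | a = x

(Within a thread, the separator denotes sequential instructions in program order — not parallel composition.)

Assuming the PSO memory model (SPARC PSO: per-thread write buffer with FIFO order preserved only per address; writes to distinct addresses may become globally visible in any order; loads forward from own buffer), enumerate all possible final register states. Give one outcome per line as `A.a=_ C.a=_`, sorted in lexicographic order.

A.a=0 C.a=0
A.a=0 C.a=1
A.a=1 C.a=0
A.a=1 C.a=1
A.a=2 C.a=0
A.a=2 C.a=1

outcome vector order: (A.a,C.a)
|PSO outcomes| = 6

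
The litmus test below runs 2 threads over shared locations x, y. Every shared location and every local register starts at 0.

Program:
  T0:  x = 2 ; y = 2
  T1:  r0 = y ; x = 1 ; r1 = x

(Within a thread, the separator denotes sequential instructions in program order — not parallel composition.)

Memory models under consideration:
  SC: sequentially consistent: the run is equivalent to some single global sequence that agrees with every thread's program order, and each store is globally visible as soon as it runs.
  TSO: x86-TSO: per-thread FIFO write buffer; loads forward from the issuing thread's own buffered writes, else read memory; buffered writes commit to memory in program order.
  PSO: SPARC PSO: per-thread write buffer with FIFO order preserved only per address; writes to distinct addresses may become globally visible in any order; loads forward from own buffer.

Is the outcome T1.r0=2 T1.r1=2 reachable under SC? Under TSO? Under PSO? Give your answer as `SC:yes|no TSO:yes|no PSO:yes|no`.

outcome vector order: (T1.r0,T1.r1)
SC: 3 outcomes — {<0 1>, <0 2>, <2 1>}
TSO: 3 outcomes — {<0 1>, <0 2>, <2 1>}
PSO: 4 outcomes — {<0 1>, <0 2>, <2 1>, <2 2>}
target <2 2> ∈ {PSO}

SC:no TSO:no PSO:yes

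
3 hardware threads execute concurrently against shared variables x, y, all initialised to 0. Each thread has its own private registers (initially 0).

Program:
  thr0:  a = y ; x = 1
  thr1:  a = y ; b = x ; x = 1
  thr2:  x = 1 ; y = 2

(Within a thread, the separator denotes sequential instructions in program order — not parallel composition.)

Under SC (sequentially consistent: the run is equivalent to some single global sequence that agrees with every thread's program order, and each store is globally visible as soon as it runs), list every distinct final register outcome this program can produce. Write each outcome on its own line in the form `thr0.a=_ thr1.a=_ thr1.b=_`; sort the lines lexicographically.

outcome vector order: (thr0.a,thr1.a,thr1.b)
|SC outcomes| = 6

thr0.a=0 thr1.a=0 thr1.b=0
thr0.a=0 thr1.a=0 thr1.b=1
thr0.a=0 thr1.a=2 thr1.b=1
thr0.a=2 thr1.a=0 thr1.b=0
thr0.a=2 thr1.a=0 thr1.b=1
thr0.a=2 thr1.a=2 thr1.b=1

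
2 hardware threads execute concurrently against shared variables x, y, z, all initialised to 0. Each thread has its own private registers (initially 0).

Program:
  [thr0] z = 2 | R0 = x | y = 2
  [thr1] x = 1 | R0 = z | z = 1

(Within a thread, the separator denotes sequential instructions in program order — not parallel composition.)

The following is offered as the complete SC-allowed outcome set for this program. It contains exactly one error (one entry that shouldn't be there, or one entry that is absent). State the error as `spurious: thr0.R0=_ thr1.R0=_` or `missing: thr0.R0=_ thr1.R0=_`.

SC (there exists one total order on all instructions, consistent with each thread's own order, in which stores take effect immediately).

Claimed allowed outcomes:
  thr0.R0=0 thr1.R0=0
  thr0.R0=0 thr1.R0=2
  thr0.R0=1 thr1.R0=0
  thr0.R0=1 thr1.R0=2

outcome vector order: (thr0.R0,thr1.R0)
SC: 3 outcomes — {<0 2> <1 0> <1 2>}
claimed∖SC = {<0 0>}

spurious: thr0.R0=0 thr1.R0=0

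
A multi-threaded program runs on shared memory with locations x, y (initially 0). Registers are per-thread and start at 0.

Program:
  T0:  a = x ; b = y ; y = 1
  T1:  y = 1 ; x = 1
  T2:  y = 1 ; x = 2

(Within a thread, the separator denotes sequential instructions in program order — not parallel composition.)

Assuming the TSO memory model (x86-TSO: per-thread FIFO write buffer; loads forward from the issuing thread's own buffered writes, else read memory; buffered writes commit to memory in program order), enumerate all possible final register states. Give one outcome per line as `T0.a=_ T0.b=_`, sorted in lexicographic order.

outcome vector order: (T0.a,T0.b)
|TSO outcomes| = 4

T0.a=0 T0.b=0
T0.a=0 T0.b=1
T0.a=1 T0.b=1
T0.a=2 T0.b=1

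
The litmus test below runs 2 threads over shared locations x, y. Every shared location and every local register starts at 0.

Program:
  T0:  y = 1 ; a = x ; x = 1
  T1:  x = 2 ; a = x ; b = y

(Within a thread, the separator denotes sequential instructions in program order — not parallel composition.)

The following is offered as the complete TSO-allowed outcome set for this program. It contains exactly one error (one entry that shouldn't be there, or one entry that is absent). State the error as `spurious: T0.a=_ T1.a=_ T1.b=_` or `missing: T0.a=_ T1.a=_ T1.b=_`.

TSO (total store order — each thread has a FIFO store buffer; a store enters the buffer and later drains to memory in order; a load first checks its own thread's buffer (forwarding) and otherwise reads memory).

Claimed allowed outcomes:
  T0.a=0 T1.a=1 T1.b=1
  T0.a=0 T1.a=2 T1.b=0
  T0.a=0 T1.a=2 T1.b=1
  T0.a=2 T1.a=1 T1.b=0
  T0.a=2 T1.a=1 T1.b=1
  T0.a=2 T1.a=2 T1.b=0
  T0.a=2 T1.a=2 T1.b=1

outcome vector order: (T0.a,T1.a,T1.b)
under TSO → (0,1,1); (0,2,0); (0,2,1); (2,1,1); (2,2,0); (2,2,1)
claimed∖TSO = {(2,1,0)}

spurious: T0.a=2 T1.a=1 T1.b=0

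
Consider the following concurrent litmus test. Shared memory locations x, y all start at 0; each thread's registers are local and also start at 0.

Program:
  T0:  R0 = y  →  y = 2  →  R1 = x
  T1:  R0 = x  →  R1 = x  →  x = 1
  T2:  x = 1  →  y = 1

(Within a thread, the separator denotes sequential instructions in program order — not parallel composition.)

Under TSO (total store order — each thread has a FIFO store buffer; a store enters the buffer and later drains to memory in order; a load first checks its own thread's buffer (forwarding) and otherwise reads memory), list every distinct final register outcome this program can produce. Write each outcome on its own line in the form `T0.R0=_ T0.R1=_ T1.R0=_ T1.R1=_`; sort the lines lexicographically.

T0.R0=0 T0.R1=0 T1.R0=0 T1.R1=0
T0.R0=0 T0.R1=0 T1.R0=0 T1.R1=1
T0.R0=0 T0.R1=0 T1.R0=1 T1.R1=1
T0.R0=0 T0.R1=1 T1.R0=0 T1.R1=0
T0.R0=0 T0.R1=1 T1.R0=0 T1.R1=1
T0.R0=0 T0.R1=1 T1.R0=1 T1.R1=1
T0.R0=1 T0.R1=1 T1.R0=0 T1.R1=0
T0.R0=1 T0.R1=1 T1.R0=0 T1.R1=1
T0.R0=1 T0.R1=1 T1.R0=1 T1.R1=1

outcome vector order: (T0.R0,T0.R1,T1.R0,T1.R1)
|TSO outcomes| = 9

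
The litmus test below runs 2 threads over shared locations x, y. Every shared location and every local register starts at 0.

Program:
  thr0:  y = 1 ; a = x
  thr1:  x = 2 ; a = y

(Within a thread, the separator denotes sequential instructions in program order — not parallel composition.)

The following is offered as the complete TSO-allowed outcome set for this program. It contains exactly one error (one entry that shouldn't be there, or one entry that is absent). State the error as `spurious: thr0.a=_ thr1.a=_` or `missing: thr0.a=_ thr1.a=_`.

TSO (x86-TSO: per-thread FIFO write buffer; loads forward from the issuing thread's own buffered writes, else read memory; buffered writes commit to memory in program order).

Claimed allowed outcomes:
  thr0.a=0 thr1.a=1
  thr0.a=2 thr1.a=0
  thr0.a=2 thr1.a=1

outcome vector order: (thr0.a,thr1.a)
[TSO] allowed = {<0 0>; <0 1>; <2 0>; <2 1>}
TSO∖claimed = {<0 0>}

missing: thr0.a=0 thr1.a=0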